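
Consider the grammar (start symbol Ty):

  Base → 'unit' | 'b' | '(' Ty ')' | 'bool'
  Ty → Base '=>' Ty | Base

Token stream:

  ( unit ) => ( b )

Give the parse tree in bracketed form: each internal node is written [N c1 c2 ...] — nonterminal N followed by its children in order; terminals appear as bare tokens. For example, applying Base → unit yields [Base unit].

Ty
Base => Ty
( Ty ) => Ty
( Base ) => Ty
( unit ) => Ty
( unit ) => Base
( unit ) => ( Ty )
( unit ) => ( Base )
( unit ) => ( b )

[Ty [Base ( [Ty [Base unit]] )] => [Ty [Base ( [Ty [Base b]] )]]]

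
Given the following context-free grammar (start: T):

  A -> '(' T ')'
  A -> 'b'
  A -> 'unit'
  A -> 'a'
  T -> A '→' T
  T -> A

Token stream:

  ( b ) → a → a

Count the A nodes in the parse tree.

[T [A ( [T [A b]] )] → [T [A a] → [T [A a]]]]

4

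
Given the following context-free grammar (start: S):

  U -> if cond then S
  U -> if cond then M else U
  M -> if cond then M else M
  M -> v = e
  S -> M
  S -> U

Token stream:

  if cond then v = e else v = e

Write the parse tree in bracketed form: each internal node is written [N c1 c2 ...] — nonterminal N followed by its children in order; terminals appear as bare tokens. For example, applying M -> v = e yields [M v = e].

[S [M if cond then [M v = e] else [M v = e]]]

S
M
if cond then M else M
if cond then v = e else M
if cond then v = e else v = e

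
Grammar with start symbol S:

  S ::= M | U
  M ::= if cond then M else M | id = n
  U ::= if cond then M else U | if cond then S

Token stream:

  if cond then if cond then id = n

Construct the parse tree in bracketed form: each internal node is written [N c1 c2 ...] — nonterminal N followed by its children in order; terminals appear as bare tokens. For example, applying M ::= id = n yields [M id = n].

[S [U if cond then [S [U if cond then [S [M id = n]]]]]]

S
U
if cond then S
if cond then U
if cond then if cond then S
if cond then if cond then M
if cond then if cond then id = n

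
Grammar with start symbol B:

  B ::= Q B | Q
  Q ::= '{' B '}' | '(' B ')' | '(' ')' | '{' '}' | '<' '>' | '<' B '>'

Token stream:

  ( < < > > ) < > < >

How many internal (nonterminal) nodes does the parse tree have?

10

[B [Q ( [B [Q < [B [Q < >]] >]] )] [B [Q < >] [B [Q < >]]]]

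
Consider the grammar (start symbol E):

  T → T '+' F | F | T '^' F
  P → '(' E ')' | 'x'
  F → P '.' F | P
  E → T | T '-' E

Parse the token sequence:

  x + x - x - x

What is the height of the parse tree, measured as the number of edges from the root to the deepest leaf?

[E [T [T [F [P x]]] + [F [P x]]] - [E [T [F [P x]]] - [E [T [F [P x]]]]]]

6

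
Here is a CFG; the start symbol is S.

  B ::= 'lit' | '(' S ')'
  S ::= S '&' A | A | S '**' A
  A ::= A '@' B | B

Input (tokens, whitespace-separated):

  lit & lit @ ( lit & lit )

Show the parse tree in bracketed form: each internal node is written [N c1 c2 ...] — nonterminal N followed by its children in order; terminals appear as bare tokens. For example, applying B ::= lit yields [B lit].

S
S & A
A & A
B & A
lit & A
lit & A @ B
lit & B @ B
lit & lit @ B
lit & lit @ ( S )
lit & lit @ ( S & A )
lit & lit @ ( A & A )
lit & lit @ ( B & A )
lit & lit @ ( lit & A )
lit & lit @ ( lit & B )
lit & lit @ ( lit & lit )

[S [S [A [B lit]]] & [A [A [B lit]] @ [B ( [S [S [A [B lit]]] & [A [B lit]]] )]]]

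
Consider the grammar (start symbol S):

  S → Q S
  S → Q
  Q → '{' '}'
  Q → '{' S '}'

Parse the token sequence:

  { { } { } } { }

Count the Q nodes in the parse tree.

[S [Q { [S [Q { }] [S [Q { }]]] }] [S [Q { }]]]

4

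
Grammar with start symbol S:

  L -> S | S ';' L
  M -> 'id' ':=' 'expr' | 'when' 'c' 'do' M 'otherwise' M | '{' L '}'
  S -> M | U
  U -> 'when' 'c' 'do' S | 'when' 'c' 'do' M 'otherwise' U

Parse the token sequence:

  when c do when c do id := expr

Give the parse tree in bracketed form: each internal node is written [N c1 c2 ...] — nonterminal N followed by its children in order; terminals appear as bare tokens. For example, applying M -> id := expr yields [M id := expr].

S
U
when c do S
when c do U
when c do when c do S
when c do when c do M
when c do when c do id := expr

[S [U when c do [S [U when c do [S [M id := expr]]]]]]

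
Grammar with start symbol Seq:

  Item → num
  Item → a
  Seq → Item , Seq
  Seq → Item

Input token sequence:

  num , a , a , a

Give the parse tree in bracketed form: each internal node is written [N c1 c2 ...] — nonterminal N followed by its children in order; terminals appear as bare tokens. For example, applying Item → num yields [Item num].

[Seq [Item num] , [Seq [Item a] , [Seq [Item a] , [Seq [Item a]]]]]

Seq
Item , Seq
num , Seq
num , Item , Seq
num , a , Seq
num , a , Item , Seq
num , a , a , Seq
num , a , a , Item
num , a , a , a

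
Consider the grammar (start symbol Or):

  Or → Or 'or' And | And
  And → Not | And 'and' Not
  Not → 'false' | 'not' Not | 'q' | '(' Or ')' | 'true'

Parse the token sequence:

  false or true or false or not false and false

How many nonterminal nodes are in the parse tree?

[Or [Or [Or [Or [And [Not false]]] or [And [Not true]]] or [And [Not false]]] or [And [And [Not not [Not false]]] and [Not false]]]

15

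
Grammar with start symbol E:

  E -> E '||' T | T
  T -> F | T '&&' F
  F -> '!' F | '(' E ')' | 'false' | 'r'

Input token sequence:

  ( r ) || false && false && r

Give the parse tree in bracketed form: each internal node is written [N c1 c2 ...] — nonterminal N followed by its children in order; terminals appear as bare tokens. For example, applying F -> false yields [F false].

[E [E [T [F ( [E [T [F r]]] )]]] || [T [T [T [F false]] && [F false]] && [F r]]]

E
E || T
T || T
F || T
( E ) || T
( T ) || T
( F ) || T
( r ) || T
( r ) || T && F
( r ) || T && F && F
( r ) || F && F && F
( r ) || false && F && F
( r ) || false && false && F
( r ) || false && false && r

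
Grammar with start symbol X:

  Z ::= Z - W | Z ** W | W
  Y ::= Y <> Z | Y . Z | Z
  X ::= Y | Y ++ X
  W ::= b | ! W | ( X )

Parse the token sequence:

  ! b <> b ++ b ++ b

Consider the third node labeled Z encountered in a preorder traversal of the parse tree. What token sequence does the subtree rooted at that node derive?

[X [Y [Y [Z [W ! [W b]]]] <> [Z [W b]]] ++ [X [Y [Z [W b]]] ++ [X [Y [Z [W b]]]]]]

b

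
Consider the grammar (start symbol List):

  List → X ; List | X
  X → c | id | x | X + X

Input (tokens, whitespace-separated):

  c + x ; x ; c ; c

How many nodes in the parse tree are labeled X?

6

[List [X [X c] + [X x]] ; [List [X x] ; [List [X c] ; [List [X c]]]]]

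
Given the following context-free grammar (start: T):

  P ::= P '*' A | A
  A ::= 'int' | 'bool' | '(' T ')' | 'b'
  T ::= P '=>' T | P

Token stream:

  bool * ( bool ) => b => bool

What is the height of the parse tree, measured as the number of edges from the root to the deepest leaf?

6

[T [P [P [A bool]] * [A ( [T [P [A bool]]] )]] => [T [P [A b]] => [T [P [A bool]]]]]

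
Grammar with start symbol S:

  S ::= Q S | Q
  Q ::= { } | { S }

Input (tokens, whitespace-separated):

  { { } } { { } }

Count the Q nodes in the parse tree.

[S [Q { [S [Q { }]] }] [S [Q { [S [Q { }]] }]]]

4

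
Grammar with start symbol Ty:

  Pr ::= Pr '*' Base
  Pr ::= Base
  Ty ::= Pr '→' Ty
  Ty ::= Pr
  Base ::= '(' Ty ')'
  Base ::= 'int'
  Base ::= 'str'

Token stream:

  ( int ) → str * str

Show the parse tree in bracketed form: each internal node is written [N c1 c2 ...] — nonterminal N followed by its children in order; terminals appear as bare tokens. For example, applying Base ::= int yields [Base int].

[Ty [Pr [Base ( [Ty [Pr [Base int]]] )]] → [Ty [Pr [Pr [Base str]] * [Base str]]]]

Ty
Pr → Ty
Base → Ty
( Ty ) → Ty
( Pr ) → Ty
( Base ) → Ty
( int ) → Ty
( int ) → Pr
( int ) → Pr * Base
( int ) → Base * Base
( int ) → str * Base
( int ) → str * str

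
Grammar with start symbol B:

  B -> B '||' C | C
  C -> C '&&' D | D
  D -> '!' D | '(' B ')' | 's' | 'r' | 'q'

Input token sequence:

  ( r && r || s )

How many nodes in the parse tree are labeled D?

4

[B [C [D ( [B [B [C [C [D r]] && [D r]]] || [C [D s]]] )]]]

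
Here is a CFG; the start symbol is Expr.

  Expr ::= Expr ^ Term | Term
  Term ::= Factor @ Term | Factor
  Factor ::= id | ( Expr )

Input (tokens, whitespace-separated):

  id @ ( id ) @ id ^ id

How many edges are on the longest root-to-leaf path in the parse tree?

[Expr [Expr [Term [Factor id] @ [Term [Factor ( [Expr [Term [Factor id]]] )] @ [Term [Factor id]]]]] ^ [Term [Factor id]]]

8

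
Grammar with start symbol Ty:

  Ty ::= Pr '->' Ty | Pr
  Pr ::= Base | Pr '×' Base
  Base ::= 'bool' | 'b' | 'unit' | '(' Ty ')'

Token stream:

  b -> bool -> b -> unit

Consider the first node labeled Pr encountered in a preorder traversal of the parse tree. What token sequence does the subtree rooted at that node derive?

b

[Ty [Pr [Base b]] -> [Ty [Pr [Base bool]] -> [Ty [Pr [Base b]] -> [Ty [Pr [Base unit]]]]]]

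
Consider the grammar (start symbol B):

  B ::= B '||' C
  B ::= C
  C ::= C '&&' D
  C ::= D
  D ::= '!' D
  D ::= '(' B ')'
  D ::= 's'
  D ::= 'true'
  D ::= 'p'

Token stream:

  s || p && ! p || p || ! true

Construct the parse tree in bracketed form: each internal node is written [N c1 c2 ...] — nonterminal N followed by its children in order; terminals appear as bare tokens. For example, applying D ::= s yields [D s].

[B [B [B [B [C [D s]]] || [C [C [D p]] && [D ! [D p]]]] || [C [D p]]] || [C [D ! [D true]]]]

B
B || C
B || C || C
B || C || C || C
C || C || C || C
D || C || C || C
s || C || C || C
s || C && D || C || C
s || D && D || C || C
s || p && D || C || C
s || p && ! D || C || C
s || p && ! p || C || C
s || p && ! p || D || C
s || p && ! p || p || C
s || p && ! p || p || D
s || p && ! p || p || ! D
s || p && ! p || p || ! true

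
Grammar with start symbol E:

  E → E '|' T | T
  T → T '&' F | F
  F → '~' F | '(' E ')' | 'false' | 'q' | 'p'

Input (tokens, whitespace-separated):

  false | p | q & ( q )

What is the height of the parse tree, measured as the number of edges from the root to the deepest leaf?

[E [E [E [T [F false]]] | [T [F p]]] | [T [T [F q]] & [F ( [E [T [F q]]] )]]]

6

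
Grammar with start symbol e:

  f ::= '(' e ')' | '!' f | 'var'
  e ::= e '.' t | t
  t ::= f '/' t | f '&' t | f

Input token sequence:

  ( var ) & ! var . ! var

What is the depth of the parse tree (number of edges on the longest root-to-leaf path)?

7

[e [e [t [f ( [e [t [f var]]] )] & [t [f ! [f var]]]]] . [t [f ! [f var]]]]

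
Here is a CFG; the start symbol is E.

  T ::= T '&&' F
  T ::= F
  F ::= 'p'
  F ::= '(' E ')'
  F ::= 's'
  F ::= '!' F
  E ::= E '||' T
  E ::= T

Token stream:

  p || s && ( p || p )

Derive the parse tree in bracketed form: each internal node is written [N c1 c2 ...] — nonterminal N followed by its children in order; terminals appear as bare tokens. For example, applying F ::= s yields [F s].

[E [E [T [F p]]] || [T [T [F s]] && [F ( [E [E [T [F p]]] || [T [F p]]] )]]]

E
E || T
T || T
F || T
p || T
p || T && F
p || F && F
p || s && F
p || s && ( E )
p || s && ( E || T )
p || s && ( T || T )
p || s && ( F || T )
p || s && ( p || T )
p || s && ( p || F )
p || s && ( p || p )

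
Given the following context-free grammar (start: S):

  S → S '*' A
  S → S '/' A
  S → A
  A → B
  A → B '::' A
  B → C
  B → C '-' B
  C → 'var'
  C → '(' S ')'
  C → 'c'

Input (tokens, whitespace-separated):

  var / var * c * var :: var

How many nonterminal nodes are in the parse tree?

19

[S [S [S [S [A [B [C var]]]] / [A [B [C var]]]] * [A [B [C c]]]] * [A [B [C var]] :: [A [B [C var]]]]]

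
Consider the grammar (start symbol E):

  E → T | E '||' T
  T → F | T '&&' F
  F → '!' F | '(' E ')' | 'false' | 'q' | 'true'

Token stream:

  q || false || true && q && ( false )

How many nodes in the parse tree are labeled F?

[E [E [E [T [F q]]] || [T [F false]]] || [T [T [T [F true]] && [F q]] && [F ( [E [T [F false]]] )]]]

6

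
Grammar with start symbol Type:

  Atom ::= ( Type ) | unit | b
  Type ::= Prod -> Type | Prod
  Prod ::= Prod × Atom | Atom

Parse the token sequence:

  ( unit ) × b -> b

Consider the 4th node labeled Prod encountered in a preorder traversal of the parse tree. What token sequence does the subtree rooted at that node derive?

b

[Type [Prod [Prod [Atom ( [Type [Prod [Atom unit]]] )]] × [Atom b]] -> [Type [Prod [Atom b]]]]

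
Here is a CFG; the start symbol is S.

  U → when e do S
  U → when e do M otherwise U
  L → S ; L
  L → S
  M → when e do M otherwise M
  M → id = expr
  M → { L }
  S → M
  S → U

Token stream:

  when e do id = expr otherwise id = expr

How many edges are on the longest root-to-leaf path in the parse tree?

[S [M when e do [M id = expr] otherwise [M id = expr]]]

3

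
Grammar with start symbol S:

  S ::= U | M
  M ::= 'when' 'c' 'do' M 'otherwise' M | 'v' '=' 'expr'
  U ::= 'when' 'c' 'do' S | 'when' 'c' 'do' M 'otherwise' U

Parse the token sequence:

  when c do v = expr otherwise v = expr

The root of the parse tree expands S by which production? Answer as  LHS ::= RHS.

[S [M when c do [M v = expr] otherwise [M v = expr]]]

S ::= M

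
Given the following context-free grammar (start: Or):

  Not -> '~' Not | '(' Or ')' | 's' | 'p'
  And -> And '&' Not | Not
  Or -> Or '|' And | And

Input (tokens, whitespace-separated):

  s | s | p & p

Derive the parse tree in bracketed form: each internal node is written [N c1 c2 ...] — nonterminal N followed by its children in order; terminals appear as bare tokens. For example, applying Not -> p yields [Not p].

[Or [Or [Or [And [Not s]]] | [And [Not s]]] | [And [And [Not p]] & [Not p]]]

Or
Or | And
Or | And | And
And | And | And
Not | And | And
s | And | And
s | Not | And
s | s | And
s | s | And & Not
s | s | Not & Not
s | s | p & Not
s | s | p & p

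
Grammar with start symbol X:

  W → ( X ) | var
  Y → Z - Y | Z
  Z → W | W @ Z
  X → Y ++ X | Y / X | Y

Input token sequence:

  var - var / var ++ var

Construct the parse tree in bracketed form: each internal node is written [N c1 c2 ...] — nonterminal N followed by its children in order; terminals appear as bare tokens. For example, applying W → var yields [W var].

[X [Y [Z [W var]] - [Y [Z [W var]]]] / [X [Y [Z [W var]]] ++ [X [Y [Z [W var]]]]]]

X
Y / X
Z - Y / X
W - Y / X
var - Y / X
var - Z / X
var - W / X
var - var / X
var - var / Y ++ X
var - var / Z ++ X
var - var / W ++ X
var - var / var ++ X
var - var / var ++ Y
var - var / var ++ Z
var - var / var ++ W
var - var / var ++ var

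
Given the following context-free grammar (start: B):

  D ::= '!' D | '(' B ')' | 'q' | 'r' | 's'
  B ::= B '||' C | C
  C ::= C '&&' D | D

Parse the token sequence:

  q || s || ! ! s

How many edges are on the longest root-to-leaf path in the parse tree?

[B [B [B [C [D q]]] || [C [D s]]] || [C [D ! [D ! [D s]]]]]

5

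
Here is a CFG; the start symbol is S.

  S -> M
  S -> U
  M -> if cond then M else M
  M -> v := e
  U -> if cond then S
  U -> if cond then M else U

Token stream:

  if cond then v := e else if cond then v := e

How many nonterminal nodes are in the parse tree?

[S [U if cond then [M v := e] else [U if cond then [S [M v := e]]]]]

6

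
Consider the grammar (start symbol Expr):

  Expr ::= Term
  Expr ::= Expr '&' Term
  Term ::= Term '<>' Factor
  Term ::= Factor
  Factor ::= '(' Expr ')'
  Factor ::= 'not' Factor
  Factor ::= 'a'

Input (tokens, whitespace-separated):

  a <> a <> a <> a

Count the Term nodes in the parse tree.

4

[Expr [Term [Term [Term [Term [Factor a]] <> [Factor a]] <> [Factor a]] <> [Factor a]]]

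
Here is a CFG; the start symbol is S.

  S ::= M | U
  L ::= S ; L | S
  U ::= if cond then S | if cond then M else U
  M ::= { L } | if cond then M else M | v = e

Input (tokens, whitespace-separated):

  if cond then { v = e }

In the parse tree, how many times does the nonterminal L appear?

[S [U if cond then [S [M { [L [S [M v = e]]] }]]]]

1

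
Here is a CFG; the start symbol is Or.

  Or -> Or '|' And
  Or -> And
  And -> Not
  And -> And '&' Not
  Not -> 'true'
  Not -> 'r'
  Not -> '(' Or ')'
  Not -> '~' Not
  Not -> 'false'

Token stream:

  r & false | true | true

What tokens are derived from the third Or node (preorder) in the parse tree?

[Or [Or [Or [And [And [Not r]] & [Not false]]] | [And [Not true]]] | [And [Not true]]]

r & false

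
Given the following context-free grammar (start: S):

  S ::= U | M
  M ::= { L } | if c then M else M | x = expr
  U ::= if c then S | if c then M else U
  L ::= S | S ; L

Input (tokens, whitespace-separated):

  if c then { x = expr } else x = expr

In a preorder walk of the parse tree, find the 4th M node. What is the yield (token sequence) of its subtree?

x = expr

[S [M if c then [M { [L [S [M x = expr]]] }] else [M x = expr]]]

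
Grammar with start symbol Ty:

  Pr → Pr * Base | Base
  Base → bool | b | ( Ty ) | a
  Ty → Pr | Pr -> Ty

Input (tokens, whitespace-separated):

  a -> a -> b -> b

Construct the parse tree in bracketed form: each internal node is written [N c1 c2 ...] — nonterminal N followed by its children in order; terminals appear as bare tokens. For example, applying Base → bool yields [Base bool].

Ty
Pr -> Ty
Base -> Ty
a -> Ty
a -> Pr -> Ty
a -> Base -> Ty
a -> a -> Ty
a -> a -> Pr -> Ty
a -> a -> Base -> Ty
a -> a -> b -> Ty
a -> a -> b -> Pr
a -> a -> b -> Base
a -> a -> b -> b

[Ty [Pr [Base a]] -> [Ty [Pr [Base a]] -> [Ty [Pr [Base b]] -> [Ty [Pr [Base b]]]]]]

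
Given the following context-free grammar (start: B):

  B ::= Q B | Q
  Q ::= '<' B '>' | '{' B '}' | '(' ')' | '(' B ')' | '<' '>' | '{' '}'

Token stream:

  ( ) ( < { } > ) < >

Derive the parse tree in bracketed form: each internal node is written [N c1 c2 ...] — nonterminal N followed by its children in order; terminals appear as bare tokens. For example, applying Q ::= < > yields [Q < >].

B
Q B
( ) B
( ) Q B
( ) ( B ) B
( ) ( Q ) B
( ) ( < B > ) B
( ) ( < Q > ) B
( ) ( < { } > ) B
( ) ( < { } > ) Q
( ) ( < { } > ) < >

[B [Q ( )] [B [Q ( [B [Q < [B [Q { }]] >]] )] [B [Q < >]]]]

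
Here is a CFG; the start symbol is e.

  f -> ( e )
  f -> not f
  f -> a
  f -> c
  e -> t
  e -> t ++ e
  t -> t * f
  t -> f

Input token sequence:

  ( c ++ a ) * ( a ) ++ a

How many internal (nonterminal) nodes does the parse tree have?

[e [t [t [f ( [e [t [f c]] ++ [e [t [f a]]]] )]] * [f ( [e [t [f a]]] )]] ++ [e [t [f a]]]]

17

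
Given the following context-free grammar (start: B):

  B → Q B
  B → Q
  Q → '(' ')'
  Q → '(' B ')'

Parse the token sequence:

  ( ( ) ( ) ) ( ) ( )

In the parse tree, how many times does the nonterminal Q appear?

5

[B [Q ( [B [Q ( )] [B [Q ( )]]] )] [B [Q ( )] [B [Q ( )]]]]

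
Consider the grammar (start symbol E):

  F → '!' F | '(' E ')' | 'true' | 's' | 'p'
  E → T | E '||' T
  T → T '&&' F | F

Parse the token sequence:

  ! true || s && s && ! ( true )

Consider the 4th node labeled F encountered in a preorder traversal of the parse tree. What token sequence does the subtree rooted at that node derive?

[E [E [T [F ! [F true]]]] || [T [T [T [F s]] && [F s]] && [F ! [F ( [E [T [F true]]] )]]]]

s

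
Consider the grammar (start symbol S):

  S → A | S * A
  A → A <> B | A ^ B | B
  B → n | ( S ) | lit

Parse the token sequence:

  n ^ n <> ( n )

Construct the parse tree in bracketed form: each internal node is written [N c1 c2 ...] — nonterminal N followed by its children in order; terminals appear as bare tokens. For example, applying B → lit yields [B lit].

S
A
A <> B
A ^ B <> B
B ^ B <> B
n ^ B <> B
n ^ n <> B
n ^ n <> ( S )
n ^ n <> ( A )
n ^ n <> ( B )
n ^ n <> ( n )

[S [A [A [A [B n]] ^ [B n]] <> [B ( [S [A [B n]]] )]]]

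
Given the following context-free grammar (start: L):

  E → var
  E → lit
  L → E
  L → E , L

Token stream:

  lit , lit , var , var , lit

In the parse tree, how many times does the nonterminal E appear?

[L [E lit] , [L [E lit] , [L [E var] , [L [E var] , [L [E lit]]]]]]

5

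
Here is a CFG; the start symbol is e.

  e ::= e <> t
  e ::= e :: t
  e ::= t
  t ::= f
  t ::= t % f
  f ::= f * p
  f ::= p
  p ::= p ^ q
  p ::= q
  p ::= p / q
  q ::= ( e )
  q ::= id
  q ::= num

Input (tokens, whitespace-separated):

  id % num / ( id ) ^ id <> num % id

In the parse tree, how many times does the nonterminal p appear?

7

[e [e [t [t [f [p [q id]]]] % [f [p [p [p [q num]] / [q ( [e [t [f [p [q id]]]]] )]] ^ [q id]]]]] <> [t [t [f [p [q num]]]] % [f [p [q id]]]]]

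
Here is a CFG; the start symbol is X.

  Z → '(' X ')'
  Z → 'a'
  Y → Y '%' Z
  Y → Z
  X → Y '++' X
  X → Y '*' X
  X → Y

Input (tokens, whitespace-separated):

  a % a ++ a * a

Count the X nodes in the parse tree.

3

[X [Y [Y [Z a]] % [Z a]] ++ [X [Y [Z a]] * [X [Y [Z a]]]]]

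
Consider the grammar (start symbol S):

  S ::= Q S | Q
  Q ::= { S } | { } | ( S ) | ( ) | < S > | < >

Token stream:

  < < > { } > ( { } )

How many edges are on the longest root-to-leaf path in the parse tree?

[S [Q < [S [Q < >] [S [Q { }]]] >] [S [Q ( [S [Q { }]] )]]]

5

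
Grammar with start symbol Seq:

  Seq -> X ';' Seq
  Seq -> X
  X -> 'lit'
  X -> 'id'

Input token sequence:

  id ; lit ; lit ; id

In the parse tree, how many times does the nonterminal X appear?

[Seq [X id] ; [Seq [X lit] ; [Seq [X lit] ; [Seq [X id]]]]]

4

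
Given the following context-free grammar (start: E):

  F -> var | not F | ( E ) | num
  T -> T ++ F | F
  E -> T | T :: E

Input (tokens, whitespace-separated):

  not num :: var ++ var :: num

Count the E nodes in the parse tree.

3

[E [T [F not [F num]]] :: [E [T [T [F var]] ++ [F var]] :: [E [T [F num]]]]]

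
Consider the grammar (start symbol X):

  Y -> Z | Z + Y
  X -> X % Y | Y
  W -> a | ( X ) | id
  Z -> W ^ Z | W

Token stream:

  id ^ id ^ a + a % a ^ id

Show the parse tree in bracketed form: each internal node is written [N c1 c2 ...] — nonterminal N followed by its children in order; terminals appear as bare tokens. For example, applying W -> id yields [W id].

[X [X [Y [Z [W id] ^ [Z [W id] ^ [Z [W a]]]] + [Y [Z [W a]]]]] % [Y [Z [W a] ^ [Z [W id]]]]]

X
X % Y
Y % Y
Z + Y % Y
W ^ Z + Y % Y
id ^ Z + Y % Y
id ^ W ^ Z + Y % Y
id ^ id ^ Z + Y % Y
id ^ id ^ W + Y % Y
id ^ id ^ a + Y % Y
id ^ id ^ a + Z % Y
id ^ id ^ a + W % Y
id ^ id ^ a + a % Y
id ^ id ^ a + a % Z
id ^ id ^ a + a % W ^ Z
id ^ id ^ a + a % a ^ Z
id ^ id ^ a + a % a ^ W
id ^ id ^ a + a % a ^ id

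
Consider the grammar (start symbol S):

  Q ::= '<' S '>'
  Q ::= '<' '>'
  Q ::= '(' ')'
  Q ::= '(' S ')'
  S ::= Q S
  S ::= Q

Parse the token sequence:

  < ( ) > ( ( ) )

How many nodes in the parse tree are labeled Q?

4

[S [Q < [S [Q ( )]] >] [S [Q ( [S [Q ( )]] )]]]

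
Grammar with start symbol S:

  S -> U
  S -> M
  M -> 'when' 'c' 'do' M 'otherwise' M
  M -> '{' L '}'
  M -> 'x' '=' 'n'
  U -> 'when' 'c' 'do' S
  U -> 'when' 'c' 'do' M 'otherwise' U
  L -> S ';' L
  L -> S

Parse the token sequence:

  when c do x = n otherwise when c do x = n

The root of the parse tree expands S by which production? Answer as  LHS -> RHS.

S -> U

[S [U when c do [M x = n] otherwise [U when c do [S [M x = n]]]]]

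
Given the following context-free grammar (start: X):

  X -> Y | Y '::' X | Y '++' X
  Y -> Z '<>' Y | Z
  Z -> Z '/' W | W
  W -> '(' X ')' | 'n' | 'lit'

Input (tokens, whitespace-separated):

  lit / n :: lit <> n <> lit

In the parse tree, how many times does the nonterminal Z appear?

[X [Y [Z [Z [W lit]] / [W n]]] :: [X [Y [Z [W lit]] <> [Y [Z [W n]] <> [Y [Z [W lit]]]]]]]

5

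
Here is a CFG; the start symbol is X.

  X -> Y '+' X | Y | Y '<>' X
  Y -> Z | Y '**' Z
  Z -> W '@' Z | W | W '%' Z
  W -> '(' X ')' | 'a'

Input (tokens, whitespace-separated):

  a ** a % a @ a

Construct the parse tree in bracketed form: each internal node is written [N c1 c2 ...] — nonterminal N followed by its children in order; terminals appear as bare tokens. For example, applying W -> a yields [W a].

X
Y
Y ** Z
Z ** Z
W ** Z
a ** Z
a ** W % Z
a ** a % Z
a ** a % W @ Z
a ** a % a @ Z
a ** a % a @ W
a ** a % a @ a

[X [Y [Y [Z [W a]]] ** [Z [W a] % [Z [W a] @ [Z [W a]]]]]]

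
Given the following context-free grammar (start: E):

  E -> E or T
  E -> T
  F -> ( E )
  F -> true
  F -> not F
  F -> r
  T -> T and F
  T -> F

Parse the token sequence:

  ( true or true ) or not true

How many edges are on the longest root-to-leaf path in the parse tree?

8

[E [E [T [F ( [E [E [T [F true]]] or [T [F true]]] )]]] or [T [F not [F true]]]]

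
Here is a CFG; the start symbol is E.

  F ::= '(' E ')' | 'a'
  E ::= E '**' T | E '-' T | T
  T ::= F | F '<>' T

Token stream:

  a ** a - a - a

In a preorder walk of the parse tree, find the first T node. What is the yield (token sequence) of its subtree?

[E [E [E [E [T [F a]]] ** [T [F a]]] - [T [F a]]] - [T [F a]]]

a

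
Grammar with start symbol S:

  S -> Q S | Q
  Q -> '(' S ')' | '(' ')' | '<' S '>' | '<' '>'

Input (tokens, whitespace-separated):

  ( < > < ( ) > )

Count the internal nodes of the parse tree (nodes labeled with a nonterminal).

[S [Q ( [S [Q < >] [S [Q < [S [Q ( )]] >]]] )]]

8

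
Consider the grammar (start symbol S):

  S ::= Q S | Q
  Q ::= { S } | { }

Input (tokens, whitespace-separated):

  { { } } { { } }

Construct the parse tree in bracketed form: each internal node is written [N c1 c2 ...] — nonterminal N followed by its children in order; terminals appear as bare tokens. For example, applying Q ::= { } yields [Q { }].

[S [Q { [S [Q { }]] }] [S [Q { [S [Q { }]] }]]]

S
Q S
{ S } S
{ Q } S
{ { } } S
{ { } } Q
{ { } } { S }
{ { } } { Q }
{ { } } { { } }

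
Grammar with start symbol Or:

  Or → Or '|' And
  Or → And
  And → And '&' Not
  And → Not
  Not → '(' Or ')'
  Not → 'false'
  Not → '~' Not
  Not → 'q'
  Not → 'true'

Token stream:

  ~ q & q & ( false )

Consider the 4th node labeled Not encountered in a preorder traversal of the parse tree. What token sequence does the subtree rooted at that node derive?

[Or [And [And [And [Not ~ [Not q]]] & [Not q]] & [Not ( [Or [And [Not false]]] )]]]

( false )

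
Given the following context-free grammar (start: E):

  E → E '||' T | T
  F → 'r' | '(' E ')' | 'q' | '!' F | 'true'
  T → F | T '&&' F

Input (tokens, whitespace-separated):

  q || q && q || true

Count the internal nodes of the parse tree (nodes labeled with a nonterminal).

11

[E [E [E [T [F q]]] || [T [T [F q]] && [F q]]] || [T [F true]]]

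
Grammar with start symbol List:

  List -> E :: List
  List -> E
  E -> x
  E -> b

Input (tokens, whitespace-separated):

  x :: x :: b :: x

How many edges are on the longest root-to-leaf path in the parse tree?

5

[List [E x] :: [List [E x] :: [List [E b] :: [List [E x]]]]]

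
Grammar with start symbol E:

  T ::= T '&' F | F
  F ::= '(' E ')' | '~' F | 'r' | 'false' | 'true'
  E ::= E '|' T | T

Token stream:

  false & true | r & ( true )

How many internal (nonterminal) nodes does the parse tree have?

[E [E [T [T [F false]] & [F true]]] | [T [T [F r]] & [F ( [E [T [F true]]] )]]]

13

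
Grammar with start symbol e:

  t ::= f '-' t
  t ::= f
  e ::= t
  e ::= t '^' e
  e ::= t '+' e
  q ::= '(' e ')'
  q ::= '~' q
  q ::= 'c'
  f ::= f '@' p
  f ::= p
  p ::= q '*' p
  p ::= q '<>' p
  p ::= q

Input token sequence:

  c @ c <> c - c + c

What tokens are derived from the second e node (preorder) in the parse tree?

c

[e [t [f [f [p [q c]]] @ [p [q c] <> [p [q c]]]] - [t [f [p [q c]]]]] + [e [t [f [p [q c]]]]]]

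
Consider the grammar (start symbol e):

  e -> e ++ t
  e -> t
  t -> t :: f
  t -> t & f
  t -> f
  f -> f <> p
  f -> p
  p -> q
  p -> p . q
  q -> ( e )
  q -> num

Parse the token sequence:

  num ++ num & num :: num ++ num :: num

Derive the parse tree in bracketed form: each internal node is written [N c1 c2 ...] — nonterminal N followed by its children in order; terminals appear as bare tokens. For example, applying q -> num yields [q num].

[e [e [e [t [f [p [q num]]]]] ++ [t [t [t [f [p [q num]]]] & [f [p [q num]]]] :: [f [p [q num]]]]] ++ [t [t [f [p [q num]]]] :: [f [p [q num]]]]]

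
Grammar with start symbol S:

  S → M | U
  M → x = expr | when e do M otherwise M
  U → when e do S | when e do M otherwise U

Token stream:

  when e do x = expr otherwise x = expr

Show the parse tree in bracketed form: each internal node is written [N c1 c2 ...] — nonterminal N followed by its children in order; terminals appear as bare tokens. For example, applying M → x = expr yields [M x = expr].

S
M
when e do M otherwise M
when e do x = expr otherwise M
when e do x = expr otherwise x = expr

[S [M when e do [M x = expr] otherwise [M x = expr]]]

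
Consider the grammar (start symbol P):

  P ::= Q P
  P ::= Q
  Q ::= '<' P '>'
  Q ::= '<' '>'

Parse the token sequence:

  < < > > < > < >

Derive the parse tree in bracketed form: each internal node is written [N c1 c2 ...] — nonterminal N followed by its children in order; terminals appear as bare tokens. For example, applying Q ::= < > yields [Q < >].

P
Q P
< P > P
< Q > P
< < > > P
< < > > Q P
< < > > < > P
< < > > < > Q
< < > > < > < >

[P [Q < [P [Q < >]] >] [P [Q < >] [P [Q < >]]]]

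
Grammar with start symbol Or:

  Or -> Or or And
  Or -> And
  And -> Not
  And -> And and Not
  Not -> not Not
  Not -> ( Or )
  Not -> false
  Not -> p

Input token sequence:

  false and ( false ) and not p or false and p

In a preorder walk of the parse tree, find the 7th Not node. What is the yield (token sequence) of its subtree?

p

[Or [Or [And [And [And [Not false]] and [Not ( [Or [And [Not false]]] )]] and [Not not [Not p]]]] or [And [And [Not false]] and [Not p]]]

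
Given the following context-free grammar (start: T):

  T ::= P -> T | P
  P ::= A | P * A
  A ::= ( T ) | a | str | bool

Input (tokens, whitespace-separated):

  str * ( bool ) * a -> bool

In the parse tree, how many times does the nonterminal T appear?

3

[T [P [P [P [A str]] * [A ( [T [P [A bool]]] )]] * [A a]] -> [T [P [A bool]]]]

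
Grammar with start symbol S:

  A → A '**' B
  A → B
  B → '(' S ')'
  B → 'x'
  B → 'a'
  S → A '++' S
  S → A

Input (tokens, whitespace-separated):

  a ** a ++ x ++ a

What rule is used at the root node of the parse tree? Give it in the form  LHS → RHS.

[S [A [A [B a]] ** [B a]] ++ [S [A [B x]] ++ [S [A [B a]]]]]

S → A '++' S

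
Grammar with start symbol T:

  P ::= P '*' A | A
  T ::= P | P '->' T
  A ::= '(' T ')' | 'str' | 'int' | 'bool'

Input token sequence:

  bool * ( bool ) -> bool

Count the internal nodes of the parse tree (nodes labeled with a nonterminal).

11

[T [P [P [A bool]] * [A ( [T [P [A bool]]] )]] -> [T [P [A bool]]]]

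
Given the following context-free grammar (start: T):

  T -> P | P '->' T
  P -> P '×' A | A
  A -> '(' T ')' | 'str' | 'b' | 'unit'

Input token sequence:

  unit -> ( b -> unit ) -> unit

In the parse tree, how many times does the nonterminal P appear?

[T [P [A unit]] -> [T [P [A ( [T [P [A b]] -> [T [P [A unit]]]] )]] -> [T [P [A unit]]]]]

5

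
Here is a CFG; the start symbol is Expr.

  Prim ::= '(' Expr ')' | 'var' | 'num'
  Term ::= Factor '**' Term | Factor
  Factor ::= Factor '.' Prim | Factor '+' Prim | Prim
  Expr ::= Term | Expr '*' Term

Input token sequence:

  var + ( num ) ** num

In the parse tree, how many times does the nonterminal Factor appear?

4

[Expr [Term [Factor [Factor [Prim var]] + [Prim ( [Expr [Term [Factor [Prim num]]]] )]] ** [Term [Factor [Prim num]]]]]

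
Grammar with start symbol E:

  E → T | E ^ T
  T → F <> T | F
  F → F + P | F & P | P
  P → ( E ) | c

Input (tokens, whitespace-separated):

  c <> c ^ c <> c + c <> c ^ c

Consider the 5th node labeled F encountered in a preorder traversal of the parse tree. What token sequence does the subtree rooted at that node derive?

c

[E [E [E [T [F [P c]] <> [T [F [P c]]]]] ^ [T [F [P c]] <> [T [F [F [P c]] + [P c]] <> [T [F [P c]]]]]] ^ [T [F [P c]]]]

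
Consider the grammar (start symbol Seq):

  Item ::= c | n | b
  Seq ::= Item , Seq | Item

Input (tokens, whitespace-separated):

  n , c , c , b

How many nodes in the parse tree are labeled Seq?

[Seq [Item n] , [Seq [Item c] , [Seq [Item c] , [Seq [Item b]]]]]

4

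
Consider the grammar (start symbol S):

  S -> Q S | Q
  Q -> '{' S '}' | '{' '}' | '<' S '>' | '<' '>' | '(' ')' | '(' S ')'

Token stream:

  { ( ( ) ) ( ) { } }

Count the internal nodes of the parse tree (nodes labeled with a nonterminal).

[S [Q { [S [Q ( [S [Q ( )]] )] [S [Q ( )] [S [Q { }]]]] }]]

10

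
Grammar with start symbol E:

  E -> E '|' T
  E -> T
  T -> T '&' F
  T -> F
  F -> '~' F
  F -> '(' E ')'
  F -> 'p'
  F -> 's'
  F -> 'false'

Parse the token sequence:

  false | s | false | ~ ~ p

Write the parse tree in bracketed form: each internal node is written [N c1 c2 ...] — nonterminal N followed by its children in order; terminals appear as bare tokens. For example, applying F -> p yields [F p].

E
E | T
E | T | T
E | T | T | T
T | T | T | T
F | T | T | T
false | T | T | T
false | F | T | T
false | s | T | T
false | s | F | T
false | s | false | T
false | s | false | F
false | s | false | ~ F
false | s | false | ~ ~ F
false | s | false | ~ ~ p

[E [E [E [E [T [F false]]] | [T [F s]]] | [T [F false]]] | [T [F ~ [F ~ [F p]]]]]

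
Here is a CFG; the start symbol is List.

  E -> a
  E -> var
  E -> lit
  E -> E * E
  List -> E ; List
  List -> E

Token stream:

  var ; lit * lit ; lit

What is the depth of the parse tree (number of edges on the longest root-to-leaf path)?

[List [E var] ; [List [E [E lit] * [E lit]] ; [List [E lit]]]]

4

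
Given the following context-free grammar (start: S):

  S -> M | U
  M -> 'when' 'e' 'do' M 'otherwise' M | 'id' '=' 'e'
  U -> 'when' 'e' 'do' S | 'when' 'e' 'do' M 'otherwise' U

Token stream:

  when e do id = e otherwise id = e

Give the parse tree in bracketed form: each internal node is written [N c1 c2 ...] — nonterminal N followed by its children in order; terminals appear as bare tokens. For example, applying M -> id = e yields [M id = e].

[S [M when e do [M id = e] otherwise [M id = e]]]

S
M
when e do M otherwise M
when e do id = e otherwise M
when e do id = e otherwise id = e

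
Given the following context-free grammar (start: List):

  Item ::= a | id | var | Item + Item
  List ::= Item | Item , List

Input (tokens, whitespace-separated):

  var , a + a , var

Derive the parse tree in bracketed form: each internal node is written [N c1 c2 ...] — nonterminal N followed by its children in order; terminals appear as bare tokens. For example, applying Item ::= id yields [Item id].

List
Item , List
var , List
var , Item , List
var , Item + Item , List
var , a + Item , List
var , a + a , List
var , a + a , Item
var , a + a , var

[List [Item var] , [List [Item [Item a] + [Item a]] , [List [Item var]]]]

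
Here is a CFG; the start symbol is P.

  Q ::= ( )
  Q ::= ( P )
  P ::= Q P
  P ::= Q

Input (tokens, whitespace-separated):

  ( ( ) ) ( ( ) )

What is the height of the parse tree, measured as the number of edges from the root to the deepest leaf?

5

[P [Q ( [P [Q ( )]] )] [P [Q ( [P [Q ( )]] )]]]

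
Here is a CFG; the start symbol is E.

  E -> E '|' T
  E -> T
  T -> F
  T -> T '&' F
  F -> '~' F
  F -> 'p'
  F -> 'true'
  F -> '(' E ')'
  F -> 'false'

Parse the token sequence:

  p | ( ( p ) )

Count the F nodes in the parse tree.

[E [E [T [F p]]] | [T [F ( [E [T [F ( [E [T [F p]]] )]]] )]]]

4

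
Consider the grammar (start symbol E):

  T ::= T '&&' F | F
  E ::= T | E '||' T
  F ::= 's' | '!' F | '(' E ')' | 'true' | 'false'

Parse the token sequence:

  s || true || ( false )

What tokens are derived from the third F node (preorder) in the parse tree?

( false )

[E [E [E [T [F s]]] || [T [F true]]] || [T [F ( [E [T [F false]]] )]]]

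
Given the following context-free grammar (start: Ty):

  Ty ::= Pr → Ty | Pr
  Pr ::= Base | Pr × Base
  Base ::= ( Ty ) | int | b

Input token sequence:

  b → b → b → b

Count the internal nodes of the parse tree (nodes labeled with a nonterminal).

[Ty [Pr [Base b]] → [Ty [Pr [Base b]] → [Ty [Pr [Base b]] → [Ty [Pr [Base b]]]]]]

12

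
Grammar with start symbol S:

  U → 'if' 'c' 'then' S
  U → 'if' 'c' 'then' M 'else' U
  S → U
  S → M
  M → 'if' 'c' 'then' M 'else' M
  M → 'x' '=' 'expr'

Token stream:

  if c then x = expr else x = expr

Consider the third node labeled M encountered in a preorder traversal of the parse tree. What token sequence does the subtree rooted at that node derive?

[S [M if c then [M x = expr] else [M x = expr]]]

x = expr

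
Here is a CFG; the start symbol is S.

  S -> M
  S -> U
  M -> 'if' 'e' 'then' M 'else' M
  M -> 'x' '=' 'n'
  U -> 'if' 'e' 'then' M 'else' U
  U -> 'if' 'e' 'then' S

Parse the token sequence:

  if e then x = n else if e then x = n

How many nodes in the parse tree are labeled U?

[S [U if e then [M x = n] else [U if e then [S [M x = n]]]]]

2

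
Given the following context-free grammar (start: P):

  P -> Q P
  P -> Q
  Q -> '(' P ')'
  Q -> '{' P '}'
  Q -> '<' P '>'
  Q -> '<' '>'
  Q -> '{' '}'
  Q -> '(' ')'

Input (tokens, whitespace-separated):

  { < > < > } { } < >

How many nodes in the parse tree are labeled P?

[P [Q { [P [Q < >] [P [Q < >]]] }] [P [Q { }] [P [Q < >]]]]

5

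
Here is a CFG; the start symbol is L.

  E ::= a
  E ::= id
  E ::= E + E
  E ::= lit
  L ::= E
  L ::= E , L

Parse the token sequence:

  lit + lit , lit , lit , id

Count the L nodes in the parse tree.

4

[L [E [E lit] + [E lit]] , [L [E lit] , [L [E lit] , [L [E id]]]]]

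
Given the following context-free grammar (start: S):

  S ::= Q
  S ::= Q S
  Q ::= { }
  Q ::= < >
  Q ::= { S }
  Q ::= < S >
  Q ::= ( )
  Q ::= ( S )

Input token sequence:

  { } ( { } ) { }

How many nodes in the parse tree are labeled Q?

[S [Q { }] [S [Q ( [S [Q { }]] )] [S [Q { }]]]]

4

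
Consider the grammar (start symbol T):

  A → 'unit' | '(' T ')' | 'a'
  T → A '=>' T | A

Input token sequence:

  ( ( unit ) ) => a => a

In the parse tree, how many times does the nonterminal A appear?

[T [A ( [T [A ( [T [A unit]] )]] )] => [T [A a] => [T [A a]]]]

5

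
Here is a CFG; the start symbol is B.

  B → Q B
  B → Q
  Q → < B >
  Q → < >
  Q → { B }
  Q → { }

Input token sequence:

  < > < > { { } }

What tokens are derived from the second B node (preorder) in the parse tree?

< > { { } }

[B [Q < >] [B [Q < >] [B [Q { [B [Q { }]] }]]]]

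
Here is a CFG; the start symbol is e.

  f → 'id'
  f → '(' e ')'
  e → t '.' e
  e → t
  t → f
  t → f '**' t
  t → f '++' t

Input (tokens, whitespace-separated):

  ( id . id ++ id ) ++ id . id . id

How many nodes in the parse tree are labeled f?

7

[e [t [f ( [e [t [f id]] . [e [t [f id] ++ [t [f id]]]]] )] ++ [t [f id]]] . [e [t [f id]] . [e [t [f id]]]]]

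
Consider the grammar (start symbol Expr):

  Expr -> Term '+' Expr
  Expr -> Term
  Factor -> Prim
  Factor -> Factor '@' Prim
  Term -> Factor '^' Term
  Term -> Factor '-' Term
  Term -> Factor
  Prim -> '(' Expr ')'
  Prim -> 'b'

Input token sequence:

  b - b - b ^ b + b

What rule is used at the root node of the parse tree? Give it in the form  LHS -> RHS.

Expr -> Term '+' Expr

[Expr [Term [Factor [Prim b]] - [Term [Factor [Prim b]] - [Term [Factor [Prim b]] ^ [Term [Factor [Prim b]]]]]] + [Expr [Term [Factor [Prim b]]]]]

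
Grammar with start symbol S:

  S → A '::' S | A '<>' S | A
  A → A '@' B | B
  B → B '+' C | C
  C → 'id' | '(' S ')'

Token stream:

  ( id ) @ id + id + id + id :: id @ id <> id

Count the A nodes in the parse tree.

[S [A [A [B [C ( [S [A [B [C id]]]] )]]] @ [B [B [B [B [C id]] + [C id]] + [C id]] + [C id]]] :: [S [A [A [B [C id]]] @ [B [C id]]] <> [S [A [B [C id]]]]]]

6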